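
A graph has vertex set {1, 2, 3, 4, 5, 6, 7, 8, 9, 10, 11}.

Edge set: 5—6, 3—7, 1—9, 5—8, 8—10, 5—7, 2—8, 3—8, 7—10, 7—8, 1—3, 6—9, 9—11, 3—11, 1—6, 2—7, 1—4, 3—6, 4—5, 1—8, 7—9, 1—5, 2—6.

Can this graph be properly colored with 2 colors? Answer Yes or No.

2, 7, 8 form a triangle, so at least 3 colors are needed.
So 2 colors are not enough.

No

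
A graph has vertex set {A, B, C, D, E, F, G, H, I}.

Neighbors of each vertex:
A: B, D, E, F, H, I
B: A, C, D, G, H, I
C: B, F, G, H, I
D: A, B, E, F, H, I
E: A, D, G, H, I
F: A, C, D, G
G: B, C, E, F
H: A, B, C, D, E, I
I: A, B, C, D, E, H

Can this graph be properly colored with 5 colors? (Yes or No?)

Yes

The chromatic number is 5. A, D, E, H, I form a clique, so at least 5 colors are needed.
5 colors suffice: color red → {F, H}; color blue → {G, I}; color green → {C, D}; color yellow → {A}; color purple → {B, E}.
That is already a proper 5-coloring.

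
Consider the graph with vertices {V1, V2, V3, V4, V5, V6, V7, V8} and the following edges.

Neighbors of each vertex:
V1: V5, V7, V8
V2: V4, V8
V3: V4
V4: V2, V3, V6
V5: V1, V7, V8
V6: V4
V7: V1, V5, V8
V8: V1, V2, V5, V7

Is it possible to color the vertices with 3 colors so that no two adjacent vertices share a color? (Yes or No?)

No

V1, V5, V7, V8 are mutually adjacent (a clique of size 4), so at least 4 colors are needed.
So 3 colors are not enough.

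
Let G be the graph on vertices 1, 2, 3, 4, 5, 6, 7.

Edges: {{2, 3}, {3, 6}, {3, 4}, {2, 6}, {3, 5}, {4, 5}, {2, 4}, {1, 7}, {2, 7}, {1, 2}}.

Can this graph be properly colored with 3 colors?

Yes

The chromatic number is 3. 1, 2, 7 form a triangle, so at least 3 colors are needed.
3 colors suffice: color red → {2, 5}; color blue → {1, 3}; color green → {4, 6, 7}.
That is already a proper 3-coloring.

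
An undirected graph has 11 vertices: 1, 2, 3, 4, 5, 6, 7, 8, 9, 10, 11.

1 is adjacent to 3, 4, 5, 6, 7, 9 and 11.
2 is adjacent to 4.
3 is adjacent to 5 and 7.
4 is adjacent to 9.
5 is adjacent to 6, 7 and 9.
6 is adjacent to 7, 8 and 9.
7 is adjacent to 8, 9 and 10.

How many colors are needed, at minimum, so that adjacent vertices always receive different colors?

5

1, 5, 6, 7, 9 are mutually adjacent (a clique of size 5), so at least 5 colors are needed.
One proper 5-coloring: 1=red, 2=red, 3=green, 4=blue, 5=purple, 6=yellow, 7=blue, 8=red, 9=green, 10=red, 11=blue. No two adjacent vertices share a color.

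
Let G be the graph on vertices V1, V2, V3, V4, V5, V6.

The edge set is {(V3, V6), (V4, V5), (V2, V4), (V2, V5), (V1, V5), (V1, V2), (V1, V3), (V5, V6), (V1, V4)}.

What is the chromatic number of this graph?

V1, V2, V4, V5 are pairwise adjacent (a clique of size 4), so at least 4 colors are needed.
A valid assignment using 4 colors: V1=1, V2=4, V3=2, V4=3, V5=2, V6=1. Each edge has distinct colors on its endpoints.

4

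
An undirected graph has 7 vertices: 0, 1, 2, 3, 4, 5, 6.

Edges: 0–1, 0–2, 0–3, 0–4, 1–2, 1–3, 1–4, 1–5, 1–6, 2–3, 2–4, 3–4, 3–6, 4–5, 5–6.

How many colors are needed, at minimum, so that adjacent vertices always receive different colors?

5

0, 1, 2, 3, 4 form a clique, so at least 5 colors are needed.
5 colors suffice: 0=e, 1=a, 2=d, 3=b, 4=c, 5=b, 6=c. Every edge joins two different colors.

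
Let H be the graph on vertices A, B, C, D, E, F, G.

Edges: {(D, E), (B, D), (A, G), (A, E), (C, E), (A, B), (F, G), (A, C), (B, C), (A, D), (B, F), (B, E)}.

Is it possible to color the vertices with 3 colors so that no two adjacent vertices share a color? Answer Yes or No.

A, B, C, E are mutually adjacent (a clique of size 4), so at least 4 colors are needed.
So 3 colors are not enough.

No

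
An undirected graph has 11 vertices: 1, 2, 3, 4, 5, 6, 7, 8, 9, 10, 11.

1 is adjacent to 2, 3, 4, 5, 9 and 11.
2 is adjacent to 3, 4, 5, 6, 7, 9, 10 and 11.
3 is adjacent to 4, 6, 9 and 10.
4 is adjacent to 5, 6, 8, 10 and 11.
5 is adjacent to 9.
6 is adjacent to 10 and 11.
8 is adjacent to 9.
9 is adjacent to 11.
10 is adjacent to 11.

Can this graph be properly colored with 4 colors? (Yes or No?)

No

2, 3, 4, 6, 10 are mutually adjacent (a clique of size 5), so at least 5 colors are needed.
So 4 colors are not enough.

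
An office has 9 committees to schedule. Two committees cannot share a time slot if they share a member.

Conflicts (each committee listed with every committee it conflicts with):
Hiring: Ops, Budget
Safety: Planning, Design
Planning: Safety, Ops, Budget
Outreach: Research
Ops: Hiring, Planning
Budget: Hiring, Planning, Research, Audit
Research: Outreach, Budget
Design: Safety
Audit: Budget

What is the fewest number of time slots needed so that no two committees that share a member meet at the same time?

Safety and Design conflict, so at least 2 time slots are needed.
2 time slots suffice: Hiring=2, Safety=1, Planning=2, Outreach=1, Ops=1, Budget=1, Research=2, Design=2, Audit=2. No two conflicting committees share a time slot.

2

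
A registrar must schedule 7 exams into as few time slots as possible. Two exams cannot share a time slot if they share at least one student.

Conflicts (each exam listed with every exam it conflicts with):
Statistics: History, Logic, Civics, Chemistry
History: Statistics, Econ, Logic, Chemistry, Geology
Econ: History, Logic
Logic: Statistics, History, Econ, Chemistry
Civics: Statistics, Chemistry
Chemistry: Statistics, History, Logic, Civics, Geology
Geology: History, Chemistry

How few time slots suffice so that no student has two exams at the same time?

4

Statistics, History, Logic, Chemistry are mutually in conflict, so at least 4 time slots are needed.
4 time slots suffice: time slot 1 → {History, Civics}; time slot 2 → {Econ, Chemistry}; time slot 3 → {Logic, Geology}; time slot 4 → {Statistics}. Every pair that conflicts lands in different time slots.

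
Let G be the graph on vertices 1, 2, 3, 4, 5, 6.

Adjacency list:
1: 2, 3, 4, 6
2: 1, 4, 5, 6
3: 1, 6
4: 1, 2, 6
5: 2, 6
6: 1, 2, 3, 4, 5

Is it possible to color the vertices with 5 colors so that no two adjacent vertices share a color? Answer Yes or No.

The chromatic number is 4. 1, 2, 4, 6 form a clique, so at least 4 colors are needed.
4 colors suffice: color a → {6}; color b → {2, 3}; color c → {1, 5}; color d → {4}.
Since 5 ≥ 4, a proper 5-coloring certainly exists.

Yes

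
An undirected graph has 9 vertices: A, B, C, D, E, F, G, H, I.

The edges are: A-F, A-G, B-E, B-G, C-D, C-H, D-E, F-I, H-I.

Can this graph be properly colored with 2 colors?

The cycle I-H-C-D-E-B-G-A-F-I has odd length 9, so it cannot be 2-colored; at least 3 colors are needed.
So 2 colors are not enough.

No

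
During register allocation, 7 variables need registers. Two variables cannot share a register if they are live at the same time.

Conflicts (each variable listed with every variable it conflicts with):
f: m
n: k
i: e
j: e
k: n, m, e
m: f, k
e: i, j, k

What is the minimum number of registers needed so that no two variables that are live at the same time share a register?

2

n and k conflict, so at least 2 registers are needed.
A valid assignment using 2 registers: f=1, n=2, i=1, j=1, k=1, m=2, e=2. Every pair that conflicts lands in different registers.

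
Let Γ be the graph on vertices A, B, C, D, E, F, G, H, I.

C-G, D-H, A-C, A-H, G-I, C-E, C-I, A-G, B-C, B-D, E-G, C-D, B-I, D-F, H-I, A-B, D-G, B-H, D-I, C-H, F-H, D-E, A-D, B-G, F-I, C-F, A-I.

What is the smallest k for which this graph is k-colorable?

6

A, B, C, D, H, I are pairwise adjacent (a clique of size 6), so at least 6 colors are needed.
One proper 6-coloring: A=5, B=6, C=1, D=2, E=3, F=5, G=4, H=4, I=3. Each edge has distinct colors on its endpoints.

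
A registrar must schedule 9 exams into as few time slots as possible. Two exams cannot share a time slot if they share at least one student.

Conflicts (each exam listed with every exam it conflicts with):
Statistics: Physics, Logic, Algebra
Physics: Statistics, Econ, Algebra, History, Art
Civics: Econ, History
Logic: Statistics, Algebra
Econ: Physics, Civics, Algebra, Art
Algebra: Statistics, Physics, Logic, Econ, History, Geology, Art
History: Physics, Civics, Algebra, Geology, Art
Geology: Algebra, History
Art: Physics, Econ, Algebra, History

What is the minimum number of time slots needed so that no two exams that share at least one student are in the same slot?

4

Physics, Econ, Algebra, Art pairwise conflict, so at least 4 time slots are needed.
4 time slots suffice: time slot 1 → {Civics, Algebra}; time slot 2 → {Statistics, Econ, History}; time slot 3 → {Physics, Logic, Geology}; time slot 4 → {Art}. No two conflicting exams share a time slot.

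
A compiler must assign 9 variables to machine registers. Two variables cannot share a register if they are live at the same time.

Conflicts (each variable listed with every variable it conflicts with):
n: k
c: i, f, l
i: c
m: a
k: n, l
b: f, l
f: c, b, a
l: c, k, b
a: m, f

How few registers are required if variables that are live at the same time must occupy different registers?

b and l conflict, so at least 2 registers are needed.
A valid assignment using 2 registers: n=1, c=2, i=1, m=1, k=2, b=2, f=1, l=1, a=2. Each listed conflict is separated.

2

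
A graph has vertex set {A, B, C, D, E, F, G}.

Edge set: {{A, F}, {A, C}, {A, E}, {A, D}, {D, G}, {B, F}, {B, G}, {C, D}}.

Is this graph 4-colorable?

The chromatic number is 3. A, C, D form a triangle, so at least 3 colors are needed.
3 colors suffice: color 1 → {A, B}; color 2 → {D, E, F}; color 3 → {C, G}.
Since 4 ≥ 3, a proper 4-coloring certainly exists.

Yes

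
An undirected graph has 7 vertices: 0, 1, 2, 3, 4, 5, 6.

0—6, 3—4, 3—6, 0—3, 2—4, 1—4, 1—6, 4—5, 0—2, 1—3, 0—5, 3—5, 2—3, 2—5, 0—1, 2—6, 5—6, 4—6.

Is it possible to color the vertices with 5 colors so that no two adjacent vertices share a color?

Yes

The chromatic number is 5. 2, 3, 4, 5, 6 form a clique, so at least 5 colors are needed.
5 colors suffice: color a → {3}; color b → {6}; color c → {0, 4}; color d → {1, 2}; color e → {5}.
That is already a proper 5-coloring.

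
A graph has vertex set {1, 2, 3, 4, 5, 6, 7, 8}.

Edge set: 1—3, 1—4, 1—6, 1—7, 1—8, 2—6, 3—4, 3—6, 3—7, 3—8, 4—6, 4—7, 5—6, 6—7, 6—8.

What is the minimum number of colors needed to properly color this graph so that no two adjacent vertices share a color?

1, 3, 4, 6, 7 are pairwise adjacent (a clique of size 5), so at least 5 colors are needed.
5 colors suffice: color red → {6}; color blue → {2, 3, 5}; color green → {1}; color yellow → {7, 8}; color purple → {4}. No two adjacent vertices share a color.

5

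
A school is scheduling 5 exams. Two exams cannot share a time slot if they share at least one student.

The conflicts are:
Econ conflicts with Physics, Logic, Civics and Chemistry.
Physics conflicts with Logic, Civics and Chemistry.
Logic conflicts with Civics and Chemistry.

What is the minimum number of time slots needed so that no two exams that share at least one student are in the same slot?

4

Econ, Physics, Logic, Civics pairwise conflict, so at least 4 time slots are needed.
A valid assignment using 4 time slots: Econ=2, Physics=1, Logic=3, Civics=4, Chemistry=4. No two conflicting exams share a time slot.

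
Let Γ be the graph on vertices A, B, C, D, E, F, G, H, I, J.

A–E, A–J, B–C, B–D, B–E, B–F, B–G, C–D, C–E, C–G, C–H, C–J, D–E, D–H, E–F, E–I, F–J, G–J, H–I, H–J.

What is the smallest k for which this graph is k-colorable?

4

B, C, D, E are pairwise adjacent (a clique of size 4), so at least 4 colors are needed.
4 colors suffice: color 1 → {A, C, F, I}; color 2 → {E, J}; color 3 → {B, H}; color 4 → {D, G}. Every edge joins two different colors.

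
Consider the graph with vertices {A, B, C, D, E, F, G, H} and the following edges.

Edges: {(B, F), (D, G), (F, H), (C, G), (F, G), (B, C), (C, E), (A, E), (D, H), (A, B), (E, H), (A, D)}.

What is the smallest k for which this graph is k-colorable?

The cycle A-B-C-G-D-A has odd length 5, so it cannot be 2-colored; at least 3 colors are needed.
One proper 3-coloring: A=1, B=3, C=1, D=2, E=2, F=2, G=3, H=1. Every edge joins two different colors.

3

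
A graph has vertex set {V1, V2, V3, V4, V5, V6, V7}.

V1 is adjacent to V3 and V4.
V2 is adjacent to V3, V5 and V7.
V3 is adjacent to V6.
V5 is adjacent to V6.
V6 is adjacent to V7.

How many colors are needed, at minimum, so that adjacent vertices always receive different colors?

2

V6 and V7 are adjacent, so at least 2 colors are needed.
One proper 2-coloring: V1=B, V2=B, V3=R, V4=R, V5=R, V6=B, V7=R. Each edge has distinct colors on its endpoints.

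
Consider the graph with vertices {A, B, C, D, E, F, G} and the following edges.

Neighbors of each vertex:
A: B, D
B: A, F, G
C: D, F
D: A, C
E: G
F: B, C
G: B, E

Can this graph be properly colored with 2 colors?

No

The cycle A-D-C-F-B-A has odd length 5, so it cannot be 2-colored; at least 3 colors are needed.
So 2 colors are not enough.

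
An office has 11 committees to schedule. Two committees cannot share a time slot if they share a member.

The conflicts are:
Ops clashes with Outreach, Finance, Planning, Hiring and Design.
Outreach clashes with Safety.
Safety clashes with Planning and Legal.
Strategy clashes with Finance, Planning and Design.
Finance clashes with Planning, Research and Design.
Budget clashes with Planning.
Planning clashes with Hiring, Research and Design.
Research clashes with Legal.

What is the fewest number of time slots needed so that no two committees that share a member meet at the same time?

Ops, Finance, Planning, Design are mutually in conflict, so at least 4 time slots are needed.
4 time slots suffice: Ops=3, Outreach=1, Safety=2, Strategy=3, Finance=2, Budget=2, Planning=1, Hiring=2, Research=3, Legal=1, Design=4. Each listed conflict is separated.

4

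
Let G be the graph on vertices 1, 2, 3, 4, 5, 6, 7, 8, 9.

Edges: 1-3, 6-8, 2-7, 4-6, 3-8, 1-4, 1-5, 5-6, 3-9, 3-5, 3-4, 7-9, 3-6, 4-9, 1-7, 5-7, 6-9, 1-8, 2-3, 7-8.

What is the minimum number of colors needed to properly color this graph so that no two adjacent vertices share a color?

4

3, 4, 6, 9 form a clique, so at least 4 colors are needed.
4 colors suffice: color red → {3, 7}; color blue → {1, 2, 6}; color green → {5, 8, 9}; color yellow → {4}. Every edge joins two different colors.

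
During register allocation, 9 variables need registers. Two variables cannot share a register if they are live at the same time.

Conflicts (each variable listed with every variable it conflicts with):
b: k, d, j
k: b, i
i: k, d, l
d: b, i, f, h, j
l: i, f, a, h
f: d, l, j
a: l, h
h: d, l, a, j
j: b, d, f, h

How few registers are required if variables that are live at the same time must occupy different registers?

3

b, d, j all conflict with each other, so at least 3 registers are needed.
3 registers suffice: register 1 → {k, d, l}; register 2 → {i, a, j}; register 3 → {b, f, h}. Every pair that conflicts lands in different registers.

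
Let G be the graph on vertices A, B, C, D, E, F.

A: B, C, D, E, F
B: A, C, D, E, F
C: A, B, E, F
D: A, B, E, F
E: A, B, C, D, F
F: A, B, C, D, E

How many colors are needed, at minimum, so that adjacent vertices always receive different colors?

5

A, B, C, E, F are mutually adjacent (a clique of size 5), so at least 5 colors are needed.
5 colors suffice: color 1 → {E}; color 2 → {F}; color 3 → {B}; color 4 → {A}; color 5 → {C, D}. No two adjacent vertices share a color.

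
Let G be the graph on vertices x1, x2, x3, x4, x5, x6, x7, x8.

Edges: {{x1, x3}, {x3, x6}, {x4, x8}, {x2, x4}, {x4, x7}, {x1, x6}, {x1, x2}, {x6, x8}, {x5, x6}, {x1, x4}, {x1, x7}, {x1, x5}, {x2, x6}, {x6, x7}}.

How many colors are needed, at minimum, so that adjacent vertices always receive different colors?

3

x1, x2, x4 are pairwise adjacent, so at least 3 colors are needed.
3 colors suffice: color 1 → {x1, x8}; color 2 → {x4, x6}; color 3 → {x2, x3, x5, x7}. No two adjacent vertices share a color.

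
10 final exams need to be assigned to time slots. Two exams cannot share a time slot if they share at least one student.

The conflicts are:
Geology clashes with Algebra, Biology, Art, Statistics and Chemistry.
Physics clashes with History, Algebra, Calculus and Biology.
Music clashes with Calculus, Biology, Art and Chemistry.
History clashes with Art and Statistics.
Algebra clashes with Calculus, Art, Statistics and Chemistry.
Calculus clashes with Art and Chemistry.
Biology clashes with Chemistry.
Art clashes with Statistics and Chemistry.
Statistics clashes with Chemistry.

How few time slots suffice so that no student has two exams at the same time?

Geology, Algebra, Art, Statistics, Chemistry all conflict with each other, so at least 5 time slots are needed.
5 time slots suffice: time slot 1 → {Physics, Chemistry}; time slot 2 → {Biology, Art}; time slot 3 → {Music, History, Algebra}; time slot 4 → {Geology, Calculus}; time slot 5 → {Statistics}. Each listed conflict is separated.

5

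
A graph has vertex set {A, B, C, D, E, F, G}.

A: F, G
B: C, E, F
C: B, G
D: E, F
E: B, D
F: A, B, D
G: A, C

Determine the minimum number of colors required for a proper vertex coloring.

The cycle G-C-B-F-A-G has odd length 5, so it cannot be 2-colored; at least 3 colors are needed.
3 colors suffice: A=green, B=red, C=blue, D=red, E=blue, F=blue, G=red. Each edge has distinct colors on its endpoints.

3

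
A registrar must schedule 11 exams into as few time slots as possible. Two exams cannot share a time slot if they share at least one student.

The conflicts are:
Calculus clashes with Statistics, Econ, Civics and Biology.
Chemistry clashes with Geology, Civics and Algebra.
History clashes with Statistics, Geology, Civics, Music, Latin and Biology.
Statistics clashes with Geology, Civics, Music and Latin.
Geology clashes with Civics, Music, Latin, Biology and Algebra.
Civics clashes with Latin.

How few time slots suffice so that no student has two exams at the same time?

5

History, Statistics, Geology, Civics, Latin are mutually in conflict, so at least 5 time slots are needed.
5 time slots suffice: time slot 1 → {Calculus, Geology}; time slot 2 → {Chemistry, History, Econ}; time slot 3 → {Statistics, Biology, Algebra}; time slot 4 → {Civics, Music}; time slot 5 → {Latin}. No two conflicting exams share a time slot.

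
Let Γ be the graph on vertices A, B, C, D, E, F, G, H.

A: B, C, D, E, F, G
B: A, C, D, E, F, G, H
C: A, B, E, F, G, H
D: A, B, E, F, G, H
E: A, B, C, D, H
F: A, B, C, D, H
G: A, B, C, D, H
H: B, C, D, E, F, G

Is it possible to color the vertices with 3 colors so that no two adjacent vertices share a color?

No

B, C, E, H are mutually adjacent (a clique of size 4), so at least 4 colors are needed.
So 3 colors are not enough.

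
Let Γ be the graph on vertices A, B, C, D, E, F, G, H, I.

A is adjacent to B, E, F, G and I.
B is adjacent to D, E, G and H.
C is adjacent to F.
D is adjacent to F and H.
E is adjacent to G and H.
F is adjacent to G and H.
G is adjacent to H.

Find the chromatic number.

4

B, E, G, H are pairwise adjacent (a clique of size 4), so at least 4 colors are needed.
A valid assignment using 4 colors: A=red, B=blue, C=red, D=green, E=yellow, F=blue, G=green, H=red, I=blue. Every edge joins two different colors.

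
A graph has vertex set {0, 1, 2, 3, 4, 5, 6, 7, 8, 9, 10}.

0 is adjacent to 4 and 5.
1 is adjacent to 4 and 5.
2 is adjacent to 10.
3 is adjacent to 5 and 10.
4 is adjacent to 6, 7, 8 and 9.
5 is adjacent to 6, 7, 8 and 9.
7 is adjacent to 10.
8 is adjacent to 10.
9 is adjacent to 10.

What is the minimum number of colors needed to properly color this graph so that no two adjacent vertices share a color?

4 and 8 are adjacent, so at least 2 colors are needed.
One proper 2-coloring: 0=blue, 1=blue, 2=blue, 3=blue, 4=red, 5=red, 6=blue, 7=blue, 8=blue, 9=blue, 10=red. Each edge has distinct colors on its endpoints.

2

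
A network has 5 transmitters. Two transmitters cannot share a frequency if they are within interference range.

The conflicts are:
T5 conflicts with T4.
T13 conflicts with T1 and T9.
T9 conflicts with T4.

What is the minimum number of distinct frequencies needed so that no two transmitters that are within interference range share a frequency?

2

T13 and T1 conflict, so at least 2 frequencies are needed.
2 frequencies suffice: frequency 1 → {T5, T1, T9}; frequency 2 → {T13, T4}. Every pair that conflicts lands in different frequencies.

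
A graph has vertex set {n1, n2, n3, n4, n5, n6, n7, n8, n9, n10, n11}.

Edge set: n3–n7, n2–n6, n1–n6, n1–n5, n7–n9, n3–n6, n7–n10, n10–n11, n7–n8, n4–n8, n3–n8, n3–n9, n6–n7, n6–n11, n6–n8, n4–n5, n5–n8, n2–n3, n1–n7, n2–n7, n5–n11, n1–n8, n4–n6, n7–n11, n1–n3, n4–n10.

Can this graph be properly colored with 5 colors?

The chromatic number is 5. n1, n3, n6, n7, n8 are pairwise adjacent (a clique of size 5), so at least 5 colors are needed.
A valid assignment using 5 colors: n1=5, n2=4, n3=3, n4=1, n5=2, n6=2, n7=1, n8=4, n9=2, n10=2, n11=3.
That is already a proper 5-coloring.

Yes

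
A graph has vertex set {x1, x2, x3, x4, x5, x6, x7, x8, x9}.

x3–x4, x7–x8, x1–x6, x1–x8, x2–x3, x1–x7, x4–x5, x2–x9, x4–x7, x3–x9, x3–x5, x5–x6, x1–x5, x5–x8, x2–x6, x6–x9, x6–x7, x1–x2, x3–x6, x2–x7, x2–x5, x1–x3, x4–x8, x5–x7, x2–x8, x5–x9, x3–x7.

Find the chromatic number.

6

x1, x2, x3, x5, x6, x7 are mutually adjacent (a clique of size 6), so at least 6 colors are needed.
6 colors suffice: x1=5, x2=2, x3=4, x4=2, x5=1, x6=6, x7=3, x8=4, x9=3. Every edge joins two different colors.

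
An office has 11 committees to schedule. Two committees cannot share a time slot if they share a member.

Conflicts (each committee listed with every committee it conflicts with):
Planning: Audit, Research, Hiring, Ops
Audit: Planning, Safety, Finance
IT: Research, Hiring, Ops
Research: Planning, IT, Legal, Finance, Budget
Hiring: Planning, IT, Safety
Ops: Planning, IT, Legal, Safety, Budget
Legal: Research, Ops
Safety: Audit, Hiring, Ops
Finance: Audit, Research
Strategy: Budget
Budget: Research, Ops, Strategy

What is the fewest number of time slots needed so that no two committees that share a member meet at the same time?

Strategy and Budget conflict, so at least 2 time slots are needed.
2 time slots suffice: time slot 1 → {Audit, Research, Hiring, Ops, Strategy}; time slot 2 → {Planning, IT, Legal, Safety, Finance, Budget}. Each listed conflict is separated.

2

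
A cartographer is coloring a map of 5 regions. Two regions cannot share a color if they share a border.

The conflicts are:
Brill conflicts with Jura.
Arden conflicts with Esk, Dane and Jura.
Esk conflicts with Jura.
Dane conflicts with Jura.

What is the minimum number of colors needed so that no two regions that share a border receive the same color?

3

Arden, Esk, Jura all conflict with each other, so at least 3 colors are needed.
3 colors suffice: color 1 → {Jura}; color 2 → {Brill, Arden}; color 3 → {Esk, Dane}. Each listed conflict is separated.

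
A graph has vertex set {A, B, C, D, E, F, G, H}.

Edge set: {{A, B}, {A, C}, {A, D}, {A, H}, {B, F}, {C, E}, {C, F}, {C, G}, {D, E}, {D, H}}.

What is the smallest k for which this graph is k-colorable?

A, D, H are pairwise adjacent, so at least 3 colors are needed.
One proper 3-coloring: A=1, B=2, C=2, D=2, E=1, F=1, G=1, H=3. No two adjacent vertices share a color.

3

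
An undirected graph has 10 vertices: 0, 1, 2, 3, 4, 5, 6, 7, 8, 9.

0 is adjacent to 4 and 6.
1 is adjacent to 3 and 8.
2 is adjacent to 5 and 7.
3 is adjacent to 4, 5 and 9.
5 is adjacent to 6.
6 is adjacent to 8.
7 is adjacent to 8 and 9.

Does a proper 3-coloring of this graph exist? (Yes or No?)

Yes

The chromatic number is 3. The cycle 7-2-5-3-9-7 has odd length 5, so it cannot be 2-colored; at least 3 colors are needed.
3 colors suffice: color red → {3, 6, 7}; color blue → {0, 5, 8, 9}; color green → {1, 2, 4}.
That is already a proper 3-coloring.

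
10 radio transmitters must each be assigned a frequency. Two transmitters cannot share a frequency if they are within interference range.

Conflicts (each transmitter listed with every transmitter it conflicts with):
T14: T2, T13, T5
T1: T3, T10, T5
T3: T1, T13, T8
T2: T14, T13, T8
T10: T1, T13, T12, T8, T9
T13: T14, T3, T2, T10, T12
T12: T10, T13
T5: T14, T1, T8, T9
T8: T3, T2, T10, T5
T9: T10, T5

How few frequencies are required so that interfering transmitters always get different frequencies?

3

T10, T13, T12 all conflict with each other, so at least 3 frequencies are needed.
3 frequencies suffice: frequency 1 → {T3, T2, T10, T5}; frequency 2 → {T1, T13, T8, T9}; frequency 3 → {T14, T12}. No two conflicting transmitters share a frequency.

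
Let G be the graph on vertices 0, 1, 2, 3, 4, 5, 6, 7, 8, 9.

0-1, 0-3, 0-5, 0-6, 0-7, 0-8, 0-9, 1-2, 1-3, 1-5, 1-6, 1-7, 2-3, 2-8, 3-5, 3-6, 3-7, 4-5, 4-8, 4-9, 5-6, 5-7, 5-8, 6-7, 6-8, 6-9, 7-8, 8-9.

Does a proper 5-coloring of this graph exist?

No

0, 1, 3, 5, 6, 7 are mutually adjacent (a clique of size 6), so at least 6 colors are needed.
So 5 colors are not enough.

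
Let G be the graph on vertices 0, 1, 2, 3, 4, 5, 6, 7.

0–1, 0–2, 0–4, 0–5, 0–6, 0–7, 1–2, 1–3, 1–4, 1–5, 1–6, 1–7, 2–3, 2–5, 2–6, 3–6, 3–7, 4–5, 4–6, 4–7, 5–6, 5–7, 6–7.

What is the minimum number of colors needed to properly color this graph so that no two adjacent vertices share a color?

6

0, 1, 4, 5, 6, 7 are pairwise adjacent (a clique of size 6), so at least 6 colors are needed.
6 colors suffice: color a → {6}; color b → {1}; color c → {2, 7}; color d → {3, 5}; color e → {0}; color f → {4}. No two adjacent vertices share a color.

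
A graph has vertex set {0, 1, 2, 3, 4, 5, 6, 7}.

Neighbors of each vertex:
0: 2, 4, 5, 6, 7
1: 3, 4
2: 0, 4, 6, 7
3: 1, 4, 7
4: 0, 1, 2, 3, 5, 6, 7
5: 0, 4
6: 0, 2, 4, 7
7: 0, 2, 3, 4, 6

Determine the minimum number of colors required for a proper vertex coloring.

0, 2, 4, 6, 7 are pairwise adjacent (a clique of size 5), so at least 5 colors are needed.
One proper 5-coloring: 0=green, 1=blue, 2=yellow, 3=green, 4=red, 5=blue, 6=purple, 7=blue. Every edge joins two different colors.

5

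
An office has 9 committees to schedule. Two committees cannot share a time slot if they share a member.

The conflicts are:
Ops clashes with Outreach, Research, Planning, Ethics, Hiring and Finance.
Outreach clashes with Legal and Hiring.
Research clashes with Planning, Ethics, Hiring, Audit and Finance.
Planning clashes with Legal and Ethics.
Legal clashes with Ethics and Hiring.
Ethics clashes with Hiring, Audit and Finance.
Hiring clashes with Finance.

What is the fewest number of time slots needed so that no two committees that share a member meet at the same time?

5

Ops, Research, Ethics, Hiring, Finance are mutually in conflict, so at least 5 time slots are needed.
5 time slots suffice: time slot 1 → {Outreach, Ethics}; time slot 2 → {Research, Legal}; time slot 3 → {Ops, Audit}; time slot 4 → {Planning, Hiring}; time slot 5 → {Finance}. Every pair that conflicts lands in different time slots.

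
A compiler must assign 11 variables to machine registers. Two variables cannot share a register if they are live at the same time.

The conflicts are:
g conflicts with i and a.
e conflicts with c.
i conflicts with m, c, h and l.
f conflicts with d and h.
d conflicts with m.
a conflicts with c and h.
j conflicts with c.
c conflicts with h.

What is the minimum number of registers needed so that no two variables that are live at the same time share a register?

i, c, h pairwise conflict, so at least 3 registers are needed.
Using 3 registers: g=1, e=2, i=2, f=1, d=2, m=1, a=2, j=2, c=1, h=3, l=1. Every pair that conflicts lands in different registers.

3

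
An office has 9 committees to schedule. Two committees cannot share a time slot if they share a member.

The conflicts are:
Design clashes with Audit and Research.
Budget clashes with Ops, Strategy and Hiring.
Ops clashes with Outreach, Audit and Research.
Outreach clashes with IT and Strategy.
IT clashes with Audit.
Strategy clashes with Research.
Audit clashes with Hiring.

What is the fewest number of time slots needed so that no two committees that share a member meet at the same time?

2

Ops and Research conflict, so at least 2 time slots are needed.
Using 2 time slots: Design=1, Budget=2, Ops=1, Outreach=2, IT=1, Strategy=1, Audit=2, Hiring=1, Research=2. No two conflicting committees share a time slot.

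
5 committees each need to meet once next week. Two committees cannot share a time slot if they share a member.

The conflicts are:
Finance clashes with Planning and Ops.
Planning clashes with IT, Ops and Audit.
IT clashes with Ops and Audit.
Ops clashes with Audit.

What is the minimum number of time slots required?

4

Planning, IT, Ops, Audit pairwise conflict, so at least 4 time slots are needed.
4 time slots suffice: time slot 1 → {Ops}; time slot 2 → {Planning}; time slot 3 → {Finance, Audit}; time slot 4 → {IT}. Every pair that conflicts lands in different time slots.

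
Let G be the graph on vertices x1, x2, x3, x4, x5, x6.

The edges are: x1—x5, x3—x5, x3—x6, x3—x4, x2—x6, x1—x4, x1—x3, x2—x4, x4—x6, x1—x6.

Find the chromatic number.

x1, x3, x4, x6 form a clique, so at least 4 colors are needed.
4 colors suffice: color 1 → {x1, x2}; color 2 → {x4, x5}; color 3 → {x6}; color 4 → {x3}. Every edge joins two different colors.

4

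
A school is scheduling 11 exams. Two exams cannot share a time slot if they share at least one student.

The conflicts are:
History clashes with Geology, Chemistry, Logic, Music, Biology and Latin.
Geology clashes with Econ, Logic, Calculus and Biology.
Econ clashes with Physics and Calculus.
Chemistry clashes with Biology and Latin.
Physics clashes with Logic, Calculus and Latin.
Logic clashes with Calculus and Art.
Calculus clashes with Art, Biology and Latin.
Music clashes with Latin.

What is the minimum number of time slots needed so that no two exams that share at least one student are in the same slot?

3

History, Geology, Logic are mutually in conflict, so at least 3 time slots are needed.
A valid assignment using 3 time slots: History=1, Geology=3, Econ=2, Chemistry=3, Physics=3, Logic=2, Calculus=1, Art=3, Music=3, Biology=2, Latin=2. Each listed conflict is separated.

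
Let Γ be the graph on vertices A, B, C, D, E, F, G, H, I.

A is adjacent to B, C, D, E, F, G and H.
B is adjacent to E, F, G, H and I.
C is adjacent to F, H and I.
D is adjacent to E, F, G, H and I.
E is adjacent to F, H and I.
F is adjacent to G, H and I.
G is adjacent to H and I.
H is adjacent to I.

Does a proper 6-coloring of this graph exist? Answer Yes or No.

The chromatic number is 5. A, B, E, F, H are pairwise adjacent (a clique of size 5), so at least 5 colors are needed.
5 colors suffice: color 1 → {F}; color 2 → {H}; color 3 → {A, I}; color 4 → {B, C, D}; color 5 → {E, G}.
Since 6 ≥ 5, a proper 6-coloring certainly exists.

Yes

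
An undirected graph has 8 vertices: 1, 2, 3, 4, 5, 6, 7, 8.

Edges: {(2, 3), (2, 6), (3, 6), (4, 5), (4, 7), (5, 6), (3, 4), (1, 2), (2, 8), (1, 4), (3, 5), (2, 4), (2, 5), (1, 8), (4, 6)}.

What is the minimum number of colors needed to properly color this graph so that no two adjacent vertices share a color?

2, 3, 4, 5, 6 are pairwise adjacent (a clique of size 5), so at least 5 colors are needed.
5 colors suffice: 1=c, 2=a, 3=c, 4=b, 5=e, 6=d, 7=a, 8=b. Each edge has distinct colors on its endpoints.

5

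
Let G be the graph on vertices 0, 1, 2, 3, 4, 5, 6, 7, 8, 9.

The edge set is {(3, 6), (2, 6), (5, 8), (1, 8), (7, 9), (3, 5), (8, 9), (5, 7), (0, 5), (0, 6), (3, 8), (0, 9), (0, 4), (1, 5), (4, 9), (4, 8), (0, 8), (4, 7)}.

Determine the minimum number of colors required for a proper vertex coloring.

0, 4, 8, 9 are mutually adjacent (a clique of size 4), so at least 4 colors are needed.
4 colors suffice: 0=blue, 1=blue, 2=blue, 3=blue, 4=green, 5=green, 6=red, 7=red, 8=red, 9=yellow. Each edge has distinct colors on its endpoints.

4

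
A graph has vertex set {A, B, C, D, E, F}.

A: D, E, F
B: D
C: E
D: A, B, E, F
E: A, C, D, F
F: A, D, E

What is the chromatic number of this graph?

4

A, D, E, F are mutually adjacent (a clique of size 4), so at least 4 colors are needed.
4 colors suffice: color 1 → {C, D}; color 2 → {B, E}; color 3 → {A}; color 4 → {F}. Every edge joins two different colors.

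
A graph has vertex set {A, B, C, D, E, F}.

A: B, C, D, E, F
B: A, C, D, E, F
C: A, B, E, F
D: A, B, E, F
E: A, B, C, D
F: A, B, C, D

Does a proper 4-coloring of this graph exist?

The chromatic number is 4. A, B, D, F form a clique, so at least 4 colors are needed.
4 colors suffice: color 1 → {A}; color 2 → {B}; color 3 → {C, D}; color 4 → {E, F}.
That is already a proper 4-coloring.

Yes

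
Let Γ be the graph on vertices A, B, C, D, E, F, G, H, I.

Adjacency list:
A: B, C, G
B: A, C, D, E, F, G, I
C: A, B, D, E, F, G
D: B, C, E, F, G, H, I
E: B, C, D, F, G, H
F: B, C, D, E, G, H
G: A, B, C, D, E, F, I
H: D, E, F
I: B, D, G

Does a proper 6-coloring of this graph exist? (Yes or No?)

The chromatic number is 6. B, C, D, E, F, G form a clique, so at least 6 colors are needed.
One proper 6-coloring: A=3, B=2, C=4, D=3, E=6, F=5, G=1, H=1, I=4.
That is already a proper 6-coloring.

Yes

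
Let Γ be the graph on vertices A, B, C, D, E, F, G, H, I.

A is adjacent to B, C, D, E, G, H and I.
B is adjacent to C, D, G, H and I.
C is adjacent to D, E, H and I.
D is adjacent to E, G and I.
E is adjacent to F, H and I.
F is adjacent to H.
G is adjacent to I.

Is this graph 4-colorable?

A, B, D, G, I are mutually adjacent (a clique of size 5), so at least 5 colors are needed.
So 4 colors are not enough.

No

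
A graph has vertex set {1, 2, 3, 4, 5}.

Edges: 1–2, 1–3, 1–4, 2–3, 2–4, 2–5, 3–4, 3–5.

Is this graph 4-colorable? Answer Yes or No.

Yes

The chromatic number is 4. 1, 2, 3, 4 are pairwise adjacent (a clique of size 4), so at least 4 colors are needed.
4 colors suffice: color a → {2}; color b → {3}; color c → {4, 5}; color d → {1}.
That is already a proper 4-coloring.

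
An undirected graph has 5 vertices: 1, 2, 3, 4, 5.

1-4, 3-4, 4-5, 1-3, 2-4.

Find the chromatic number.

1, 3, 4 are mutually adjacent, so at least 3 colors are needed.
3 colors suffice: color red → {4}; color blue → {2, 3, 5}; color green → {1}. Every edge joins two different colors.

3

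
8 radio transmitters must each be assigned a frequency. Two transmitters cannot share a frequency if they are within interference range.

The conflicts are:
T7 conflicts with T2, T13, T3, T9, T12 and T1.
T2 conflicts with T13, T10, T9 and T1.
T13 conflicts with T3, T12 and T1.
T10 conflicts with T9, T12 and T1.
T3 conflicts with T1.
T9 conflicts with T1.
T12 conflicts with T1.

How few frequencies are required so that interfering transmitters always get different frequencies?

4

T7, T13, T12, T1 are mutually in conflict, so at least 4 frequencies are needed.
A valid assignment using 4 frequencies: T7=2, T2=3, T13=4, T10=2, T3=3, T9=4, T12=3, T1=1. Every pair that conflicts lands in different frequencies.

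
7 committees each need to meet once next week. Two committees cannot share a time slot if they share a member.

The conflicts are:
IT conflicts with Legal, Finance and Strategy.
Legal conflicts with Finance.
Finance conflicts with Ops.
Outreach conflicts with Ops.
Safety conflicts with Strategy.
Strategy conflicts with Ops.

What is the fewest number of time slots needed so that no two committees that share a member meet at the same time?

IT, Legal, Finance pairwise conflict, so at least 3 time slots are needed.
A valid assignment using 3 time slots: IT=1, Legal=3, Finance=2, Outreach=2, Safety=1, Strategy=2, Ops=1. Each listed conflict is separated.

3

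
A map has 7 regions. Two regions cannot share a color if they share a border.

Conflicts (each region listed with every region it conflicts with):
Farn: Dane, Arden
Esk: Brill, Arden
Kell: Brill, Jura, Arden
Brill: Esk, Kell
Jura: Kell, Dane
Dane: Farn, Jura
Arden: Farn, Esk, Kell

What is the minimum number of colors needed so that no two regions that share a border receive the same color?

3

The cycle Dane-Jura-Kell-Arden-Farn-Dane has odd length 5, so it cannot be 2-colored; at least 3 colors are needed.
3 colors suffice: color 1 → {Brill, Jura, Arden}; color 2 → {Farn, Esk, Kell}; color 3 → {Dane}. No two conflicting regions share a color.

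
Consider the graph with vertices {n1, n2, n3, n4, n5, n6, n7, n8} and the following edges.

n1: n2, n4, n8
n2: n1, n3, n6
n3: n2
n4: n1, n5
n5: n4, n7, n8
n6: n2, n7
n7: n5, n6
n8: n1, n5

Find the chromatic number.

n1 and n8 are adjacent, so at least 2 colors are needed.
2 colors suffice: color red → {n1, n3, n5, n6}; color blue → {n2, n4, n7, n8}. No two adjacent vertices share a color.

2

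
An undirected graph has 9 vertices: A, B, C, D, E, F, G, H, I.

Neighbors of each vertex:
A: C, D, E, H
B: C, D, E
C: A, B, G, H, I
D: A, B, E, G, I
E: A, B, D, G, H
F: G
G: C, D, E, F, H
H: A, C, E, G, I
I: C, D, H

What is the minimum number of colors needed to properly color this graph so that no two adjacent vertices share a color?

C, H, I are mutually adjacent, so at least 3 colors are needed.
One proper 3-coloring: A=3, B=3, C=1, D=2, E=1, F=1, G=3, H=2, I=3. Each edge has distinct colors on its endpoints.

3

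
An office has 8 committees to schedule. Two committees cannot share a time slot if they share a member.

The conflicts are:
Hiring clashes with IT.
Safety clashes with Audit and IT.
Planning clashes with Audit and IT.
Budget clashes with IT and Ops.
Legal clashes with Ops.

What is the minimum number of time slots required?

Planning and Audit conflict, so at least 2 time slots are needed.
2 time slots suffice: time slot 1 → {Audit, IT, Ops}; time slot 2 → {Hiring, Safety, Planning, Budget, Legal}. Each listed conflict is separated.

2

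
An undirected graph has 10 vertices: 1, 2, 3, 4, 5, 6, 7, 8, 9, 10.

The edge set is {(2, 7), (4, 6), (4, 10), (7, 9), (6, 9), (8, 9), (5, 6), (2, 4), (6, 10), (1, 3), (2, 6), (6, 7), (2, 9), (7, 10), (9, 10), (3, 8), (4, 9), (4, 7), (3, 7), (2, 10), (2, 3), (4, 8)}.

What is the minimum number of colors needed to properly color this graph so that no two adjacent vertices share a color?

6

2, 4, 6, 7, 9, 10 are mutually adjacent (a clique of size 6), so at least 6 colors are needed.
6 colors suffice: color red → {3, 5, 9}; color blue → {1, 7, 8}; color green → {2}; color yellow → {4}; color purple → {6}; color orange → {10}. Every edge joins two different colors.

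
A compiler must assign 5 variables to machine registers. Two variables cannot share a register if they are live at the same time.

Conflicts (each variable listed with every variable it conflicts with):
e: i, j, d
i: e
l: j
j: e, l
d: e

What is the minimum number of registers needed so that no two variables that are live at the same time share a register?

e and i conflict, so at least 2 registers are needed.
Using 2 registers: e=1, i=2, l=1, j=2, d=2. Each listed conflict is separated.

2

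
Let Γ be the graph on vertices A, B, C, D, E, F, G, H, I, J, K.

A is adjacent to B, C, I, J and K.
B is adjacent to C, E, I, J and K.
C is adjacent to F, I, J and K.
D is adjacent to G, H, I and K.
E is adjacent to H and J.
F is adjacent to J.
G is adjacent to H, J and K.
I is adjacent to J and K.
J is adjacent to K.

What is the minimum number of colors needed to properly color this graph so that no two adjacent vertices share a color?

6

A, B, C, I, J, K are mutually adjacent (a clique of size 6), so at least 6 colors are needed.
6 colors suffice: color 1 → {D, J}; color 2 → {F, H, K}; color 3 → {E, G, I}; color 4 → {B}; color 5 → {C}; color 6 → {A}. No two adjacent vertices share a color.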